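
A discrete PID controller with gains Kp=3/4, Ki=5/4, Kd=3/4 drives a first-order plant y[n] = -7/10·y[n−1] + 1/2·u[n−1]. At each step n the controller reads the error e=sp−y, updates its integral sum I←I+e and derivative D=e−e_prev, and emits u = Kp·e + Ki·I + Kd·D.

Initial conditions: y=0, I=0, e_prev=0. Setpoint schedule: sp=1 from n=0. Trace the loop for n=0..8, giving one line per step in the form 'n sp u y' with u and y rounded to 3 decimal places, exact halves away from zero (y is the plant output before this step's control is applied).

(exact arithmetic carried between steps; '≈' marks a value shown rounded to 6 d.p. or computed from one; I and e_prev carry over from the previous line; the table rounds u and y to 3 d.p., halves away from zero)
n=0: y=0, sp=1, e=sp−y=1; I=1, D=e−e_prev=1; u=3/4·1+5/4·1+3/4·1=2.75; next y=-7/10·0+1/2·2.75=1.375
n=1: y=1.375, sp=1, e=sp−y=-0.375; I=0.625, D=e−e_prev=-1.375; u=3/4·(-0.375)+5/4·0.625+3/4·(-1.375)=-0.53125; next y=-7/10·1.375+1/2·(-0.53125)=-1.228125
n=2: y=-1.228125, sp=1, e=sp−y=2.228125; I=2.853125, D=e−e_prev=2.603125; u=3/4·2.228125+5/4·2.853125+3/4·2.603125≈7.189844; next y=-7/10·(-1.228125)+1/2·7.189844≈4.454609
n=3: y≈4.454609, sp=1, e=sp−y≈-3.454609; I≈-0.601484, D=e−e_prev≈-5.682734; u=3/4·(-3.454609)+5/4·(-0.601484)+3/4·(-5.682734)≈-7.604863; next y=-7/10·4.454609+1/2·(-7.604863)≈-6.920658
n=4: y≈-6.920658, sp=1, e=sp−y≈7.920658; I≈7.319174, D=e−e_prev≈11.375268; u=3/4·7.920658+5/4·7.319174+3/4·11.375268≈23.620912; next y=-7/10·(-6.920658)+1/2·23.620912≈16.654917
n=5: y≈16.654917, sp=1, e=sp−y≈-15.654917; I≈-8.335743, D=e−e_prev≈-23.575575; u=3/4·(-15.654917)+5/4·(-8.335743)+3/4·(-23.575575)≈-39.842547; next y=-7/10·16.654917+1/2·(-39.842547)≈-31.579715
n=6: y≈-31.579715, sp=1, e=sp−y≈32.579715; I≈24.243972, D=e−e_prev≈48.234632; u=3/4·32.579715+5/4·24.243972+3/4·48.234632≈90.915725; next y=-7/10·(-31.579715)+1/2·90.915725≈67.563663
n=7: y≈67.563663, sp=1, e=sp−y≈-66.563663; I≈-42.319691, D=e−e_prev≈-99.143378; u=3/4·(-66.563663)+5/4·(-42.319691)+3/4·(-99.143378)≈-177.179895; next y=-7/10·67.563663+1/2·(-177.179895)≈-135.884512
n=8: y≈-135.884512, sp=1, e=sp−y≈136.884512; I≈94.564821, D=e−e_prev≈203.448175; u=3/4·136.884512+5/4·94.564821+3/4·203.448175≈373.455541; next y=-7/10·(-135.884512)+1/2·373.455541≈281.846928

0 1 2.750 0.000
1 1 -0.531 1.375
2 1 7.190 -1.228
3 1 -7.605 4.455
4 1 23.621 -6.921
5 1 -39.843 16.655
6 1 90.916 -31.580
7 1 -177.180 67.564
8 1 373.456 -135.885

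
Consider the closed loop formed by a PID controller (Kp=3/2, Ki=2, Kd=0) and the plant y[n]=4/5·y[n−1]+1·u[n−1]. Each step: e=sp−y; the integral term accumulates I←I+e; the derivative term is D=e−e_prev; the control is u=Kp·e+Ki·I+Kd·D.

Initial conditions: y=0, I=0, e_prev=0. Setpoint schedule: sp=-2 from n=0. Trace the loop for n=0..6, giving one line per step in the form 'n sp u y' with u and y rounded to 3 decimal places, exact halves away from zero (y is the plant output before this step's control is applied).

0 -2 -7.000 0.000
1 -2 13.500 -7.000
2 -2 -28.650 7.900
3 -2 57.355 -22.330
4 -2 -118.359 39.491
5 -2 240.558 -86.766
6 -2 -492.599 171.145

(exact arithmetic carried between steps; '≈' marks a value shown rounded to 6 d.p. or computed from one; I and e_prev carry over from the previous line; the table rounds u and y to 3 d.p., halves away from zero)
n=0: y=0, sp=-2, e=sp−y=-2; I=-2, D=e−e_prev=-2; u=3/2·(-2)+2·(-2)+0·(-2)=-7; next y=4/5·0+1·(-7)=-7
n=1: y=-7, sp=-2, e=sp−y=5; I=3, D=e−e_prev=7; u=3/2·5+2·3+0·7=13.5; next y=4/5·(-7)+1·13.5=7.9
n=2: y=7.9, sp=-2, e=sp−y=-9.9; I=-6.9, D=e−e_prev=-14.9; u=3/2·(-9.9)+2·(-6.9)+0·(-14.9)=-28.65; next y=4/5·7.9+1·(-28.65)=-22.33
n=3: y=-22.33, sp=-2, e=sp−y=20.33; I=13.43, D=e−e_prev=30.23; u=3/2·20.33+2·13.43+0·30.23=57.355; next y=4/5·(-22.33)+1·57.355=39.491
n=4: y=39.491, sp=-2, e=sp−y=-41.491; I=-28.061, D=e−e_prev=-61.821; u=3/2·(-41.491)+2·(-28.061)+0·(-61.821)=-118.3585; next y=4/5·39.491+1·(-118.3585)=-86.7657
n=5: y=-86.7657, sp=-2, e=sp−y=84.7657; I=56.7047, D=e−e_prev=126.2567; u=3/2·84.7657+2·56.7047+0·126.2567=240.55795; next y=4/5·(-86.7657)+1·240.55795=171.14539
n=6: y=171.14539, sp=-2, e=sp−y=-173.14539; I=-116.44069, D=e−e_prev=-257.91109; u=3/2·(-173.14539)+2·(-116.44069)+0·(-257.91109)=-492.599465; next y=4/5·171.14539+1·(-492.599465)=-355.683153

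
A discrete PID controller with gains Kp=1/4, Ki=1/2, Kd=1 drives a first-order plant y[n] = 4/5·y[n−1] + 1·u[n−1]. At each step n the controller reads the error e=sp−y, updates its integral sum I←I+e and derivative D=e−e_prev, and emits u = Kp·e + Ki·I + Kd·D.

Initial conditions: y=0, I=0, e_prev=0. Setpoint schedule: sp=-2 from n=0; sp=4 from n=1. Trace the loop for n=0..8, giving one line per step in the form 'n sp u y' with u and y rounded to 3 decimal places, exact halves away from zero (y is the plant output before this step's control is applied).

0 -2 -3.500 0.000
1 4 14.125 -3.500
2 4 -17.569 11.325
3 4 28.303 -8.509
4 4 -37.785 21.496
5 4 57.119 -20.588
6 4 -79.834 40.648
7 4 117.015 -47.316
8 4 -166.628 79.162

(exact arithmetic carried between steps; '≈' marks a value shown rounded to 6 d.p. or computed from one; I and e_prev carry over from the previous line; the table rounds u and y to 3 d.p., halves away from zero)
n=0: y=0, sp=-2, e=sp−y=-2; I=-2, D=e−e_prev=-2; u=1/4·(-2)+1/2·(-2)+1·(-2)=-3.5; next y=4/5·0+1·(-3.5)=-3.5
n=1: y=-3.5, sp=4, e=sp−y=7.5; I=5.5, D=e−e_prev=9.5; u=1/4·7.5+1/2·5.5+1·9.5=14.125; next y=4/5·(-3.5)+1·14.125=11.325
n=2: y=11.325, sp=4, e=sp−y=-7.325; I=-1.825, D=e−e_prev=-14.825; u=1/4·(-7.325)+1/2·(-1.825)+1·(-14.825)=-17.56875; next y=4/5·11.325+1·(-17.56875)=-8.50875
n=3: y=-8.50875, sp=4, e=sp−y=12.50875; I=10.68375, D=e−e_prev=19.83375; u=1/4·12.50875+1/2·10.68375+1·19.83375≈28.302813; next y=4/5·(-8.50875)+1·28.302813≈21.495813
n=4: y≈21.495813, sp=4, e=sp−y≈-17.495813; I≈-6.812063, D=e−e_prev≈-30.004563; u=1/4·(-17.495813)+1/2·(-6.812063)+1·(-30.004563)≈-37.784547; next y=4/5·21.495813+1·(-37.784547)≈-20.587897
n=5: y≈-20.587897, sp=4, e=sp−y≈24.587897; I≈17.775834, D=e−e_prev≈42.083709; u=1/4·24.587897+1/2·17.775834+1·42.083709≈57.118601; next y=4/5·(-20.587897)+1·57.118601≈40.648283
n=6: y≈40.648283, sp=4, e=sp−y≈-36.648283; I≈-18.872449, D=e−e_prev≈-61.236180; u=1/4·(-36.648283)+1/2·(-18.872449)+1·(-61.236180)≈-79.834475; next y=4/5·40.648283+1·(-79.834475)≈-47.315849
n=7: y≈-47.315849, sp=4, e=sp−y≈51.315849; I≈32.443400, D=e−e_prev≈87.964132; u=1/4·51.315849+1/2·32.443400+1·87.964132≈117.014794; next y=4/5·(-47.315849)+1·117.014794≈79.162115
n=8: y≈79.162115, sp=4, e=sp−y≈-75.162115; I≈-42.718715, D=e−e_prev≈-126.477964; u=1/4·(-75.162115)+1/2·(-42.718715)+1·(-126.477964)≈-166.627850; next y=4/5·79.162115+1·(-166.627850)≈-103.298158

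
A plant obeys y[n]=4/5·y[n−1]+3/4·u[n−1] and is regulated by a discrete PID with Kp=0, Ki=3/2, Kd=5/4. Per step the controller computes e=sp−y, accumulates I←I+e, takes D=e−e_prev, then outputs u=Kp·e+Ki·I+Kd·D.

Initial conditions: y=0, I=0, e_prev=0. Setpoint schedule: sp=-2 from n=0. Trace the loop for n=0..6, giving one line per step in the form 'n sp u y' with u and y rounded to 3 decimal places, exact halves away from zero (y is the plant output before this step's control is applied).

0 -2 -5.500 0.000
1 -2 5.344 -4.125
2 -2 -9.915 0.708
3 -2 12.904 -6.870
4 -2 -19.656 4.182
5 -2 27.726 -11.397
6 -2 -41.105 11.678

(exact arithmetic carried between steps; '≈' marks a value shown rounded to 6 d.p. or computed from one; I and e_prev carry over from the previous line; the table rounds u and y to 3 d.p., halves away from zero)
n=0: y=0, sp=-2, e=sp−y=-2; I=-2, D=e−e_prev=-2; u=0·(-2)+3/2·(-2)+5/4·(-2)=-5.5; next y=4/5·0+3/4·(-5.5)=-4.125
n=1: y=-4.125, sp=-2, e=sp−y=2.125; I=0.125, D=e−e_prev=4.125; u=0·2.125+3/2·0.125+5/4·4.125=5.34375; next y=4/5·(-4.125)+3/4·5.34375≈0.707813
n=2: y≈0.707813, sp=-2, e=sp−y≈-2.707813; I≈-2.582813, D=e−e_prev≈-4.832813; u=0·(-2.707813)+3/2·(-2.582813)+5/4·(-4.832813)≈-9.915234; next y=4/5·0.707813+3/4·(-9.915234)≈-6.870176
n=3: y≈-6.870176, sp=-2, e=sp−y≈4.870176; I≈2.287363, D=e−e_prev≈7.577988; u=0·4.870176+3/2·2.287363+5/4·7.577988≈12.903530; next y=4/5·(-6.870176)+3/4·12.903530≈4.181507
n=4: y≈4.181507, sp=-2, e=sp−y≈-6.181507; I≈-3.894144, D=e−e_prev≈-11.051683; u=0·(-6.181507)+3/2·(-3.894144)+5/4·(-11.051683)≈-19.655819; next y=4/5·4.181507+3/4·(-19.655819)≈-11.396659
n=5: y≈-11.396659, sp=-2, e=sp−y≈9.396659; I≈5.502515, D=e−e_prev≈15.578166; u=0·9.396659+3/2·5.502515+5/4·15.578166≈27.726480; next y=4/5·(-11.396659)+3/4·27.726480≈11.677533
n=6: y≈11.677533, sp=-2, e=sp−y≈-13.677533; I≈-8.175018, D=e−e_prev≈-23.074192; u=0·(-13.677533)+3/2·(-8.175018)+5/4·(-23.074192)≈-41.105266; next y=4/5·11.677533+3/4·(-41.105266)≈-21.486923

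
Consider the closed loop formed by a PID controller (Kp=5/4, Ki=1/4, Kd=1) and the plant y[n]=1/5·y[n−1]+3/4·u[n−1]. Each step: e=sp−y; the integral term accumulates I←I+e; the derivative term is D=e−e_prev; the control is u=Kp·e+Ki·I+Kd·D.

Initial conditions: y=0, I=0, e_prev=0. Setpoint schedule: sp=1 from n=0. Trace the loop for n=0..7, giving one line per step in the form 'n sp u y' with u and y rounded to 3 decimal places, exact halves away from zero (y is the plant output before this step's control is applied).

(exact arithmetic carried between steps; '≈' marks a value shown rounded to 6 d.p. or computed from one; I and e_prev carry over from the previous line; the table rounds u and y to 3 d.p., halves away from zero)
n=0: y=0, sp=1, e=sp−y=1; I=1, D=e−e_prev=1; u=5/4·1+1/4·1+1·1=2.5; next y=1/5·0+3/4·2.5=1.875
n=1: y=1.875, sp=1, e=sp−y=-0.875; I=0.125, D=e−e_prev=-1.875; u=5/4·(-0.875)+1/4·0.125+1·(-1.875)=-2.9375; next y=1/5·1.875+3/4·(-2.9375)=-1.828125
n=2: y=-1.828125, sp=1, e=sp−y=2.828125; I=2.953125, D=e−e_prev=3.703125; u=5/4·2.828125+1/4·2.953125+1·3.703125≈7.976563; next y=1/5·(-1.828125)+3/4·7.976563≈5.616797
n=3: y≈5.616797, sp=1, e=sp−y≈-4.616797; I≈-1.663672, D=e−e_prev≈-7.444922; u=5/4·(-4.616797)+1/4·(-1.663672)+1·(-7.444922)≈-13.631836; next y=1/5·5.616797+3/4·(-13.631836)≈-9.100518
n=4: y≈-9.100518, sp=1, e=sp−y≈10.100518; I≈8.436846, D=e−e_prev≈14.717314; u=5/4·10.100518+1/4·8.436846+1·14.717314≈29.452173; next y=1/5·(-9.100518)+3/4·29.452173≈20.269026
n=5: y≈20.269026, sp=1, e=sp−y≈-19.269026; I≈-10.832180, D=e−e_prev≈-29.369544; u=5/4·(-19.269026)+1/4·(-10.832180)+1·(-29.369544)≈-56.163871; next y=1/5·20.269026+3/4·(-56.163871)≈-38.069098
n=6: y≈-38.069098, sp=1, e=sp−y≈39.069098; I≈28.236918, D=e−e_prev≈58.338124; u=5/4·39.069098+1/4·28.236918+1·58.338124≈114.233727; next y=1/5·(-38.069098)+3/4·114.233727≈78.061476
n=7: y≈78.061476, sp=1, e=sp−y≈-77.061476; I≈-48.824558, D=e−e_prev≈-116.130574; u=5/4·(-77.061476)+1/4·(-48.824558)+1·(-116.130574)≈-224.663558; next y=1/5·78.061476+3/4·(-224.663558)≈-152.885373

0 1 2.500 0.000
1 1 -2.938 1.875
2 1 7.977 -1.828
3 1 -13.632 5.617
4 1 29.452 -9.101
5 1 -56.164 20.269
6 1 114.234 -38.069
7 1 -224.664 78.061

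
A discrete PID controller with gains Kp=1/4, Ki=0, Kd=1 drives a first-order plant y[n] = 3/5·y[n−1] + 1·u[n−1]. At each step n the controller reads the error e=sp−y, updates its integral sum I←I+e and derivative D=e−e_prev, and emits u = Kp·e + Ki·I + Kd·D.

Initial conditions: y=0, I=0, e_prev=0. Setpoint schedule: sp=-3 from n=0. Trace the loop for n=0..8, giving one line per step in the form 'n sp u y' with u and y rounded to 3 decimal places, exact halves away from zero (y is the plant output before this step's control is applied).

(exact arithmetic carried between steps; '≈' marks a value shown rounded to 6 d.p. or computed from one; I and e_prev carry over from the previous line; the table rounds u and y to 3 d.p., halves away from zero)
n=0: y=0, sp=-3, e=sp−y=-3; I=-3, D=e−e_prev=-3; u=1/4·(-3)+0·(-3)+1·(-3)=-3.75; next y=3/5·0+1·(-3.75)=-3.75
n=1: y=-3.75, sp=-3, e=sp−y=0.75; I=-2.25, D=e−e_prev=3.75; u=1/4·0.75+0·(-2.25)+1·3.75=3.9375; next y=3/5·(-3.75)+1·3.9375=1.6875
n=2: y=1.6875, sp=-3, e=sp−y=-4.6875; I=-6.9375, D=e−e_prev=-5.4375; u=1/4·(-4.6875)+0·(-6.9375)+1·(-5.4375)=-6.609375; next y=3/5·1.6875+1·(-6.609375)=-5.596875
n=3: y=-5.596875, sp=-3, e=sp−y=2.596875; I=-4.340625, D=e−e_prev=7.284375; u=1/4·2.596875+0·(-4.340625)+1·7.284375≈7.933594; next y=3/5·(-5.596875)+1·7.933594≈4.575469
n=4: y≈4.575469, sp=-3, e=sp−y≈-7.575469; I≈-11.916094, D=e−e_prev≈-10.172344; u=1/4·(-7.575469)+0·(-11.916094)+1·(-10.172344)≈-12.066211; next y=3/5·4.575469+1·(-12.066211)≈-9.320930
n=5: y≈-9.320930, sp=-3, e=sp−y≈6.320930; I≈-5.595164, D=e−e_prev≈13.896398; u=1/4·6.320930+0·(-5.595164)+1·13.896398≈15.476631; next y=3/5·(-9.320930)+1·15.476631≈9.884073
n=6: y≈9.884073, sp=-3, e=sp−y≈-12.884073; I≈-18.479237, D=e−e_prev≈-19.205003; u=1/4·(-12.884073)+0·(-18.479237)+1·(-19.205003)≈-22.426021; next y=3/5·9.884073+1·(-22.426021)≈-16.495577
n=7: y≈-16.495577, sp=-3, e=sp−y≈13.495577; I≈-4.983660, D=e−e_prev≈26.379650; u=1/4·13.495577+0·(-4.983660)+1·26.379650≈29.753545; next y=3/5·(-16.495577)+1·29.753545≈19.856198
n=8: y≈19.856198, sp=-3, e=sp−y≈-22.856198; I≈-27.839858, D=e−e_prev≈-36.351775; u=1/4·(-22.856198)+0·(-27.839858)+1·(-36.351775)≈-42.065825; next y=3/5·19.856198+1·(-42.065825)≈-30.152106

0 -3 -3.750 0.000
1 -3 3.938 -3.750
2 -3 -6.609 1.688
3 -3 7.934 -5.597
4 -3 -12.066 4.575
5 -3 15.477 -9.321
6 -3 -22.426 9.884
7 -3 29.754 -16.496
8 -3 -42.066 19.856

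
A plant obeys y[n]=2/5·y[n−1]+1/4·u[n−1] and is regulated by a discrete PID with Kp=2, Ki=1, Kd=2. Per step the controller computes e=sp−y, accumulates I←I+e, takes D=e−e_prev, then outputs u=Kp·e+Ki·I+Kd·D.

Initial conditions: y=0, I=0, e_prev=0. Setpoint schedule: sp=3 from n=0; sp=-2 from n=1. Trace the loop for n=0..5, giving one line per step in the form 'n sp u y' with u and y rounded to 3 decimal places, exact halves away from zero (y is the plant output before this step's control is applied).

0 3 15.000 0.000
1 -2 -31.750 3.750
2 -2 30.938 -6.438
3 -2 -42.984 5.159
4 -2 42.259 -8.682
5 -2 -57.613 7.092

(exact arithmetic carried between steps; '≈' marks a value shown rounded to 6 d.p. or computed from one; I and e_prev carry over from the previous line; the table rounds u and y to 3 d.p., halves away from zero)
n=0: y=0, sp=3, e=sp−y=3; I=3, D=e−e_prev=3; u=2·3+1·3+2·3=15; next y=2/5·0+1/4·15=3.75
n=1: y=3.75, sp=-2, e=sp−y=-5.75; I=-2.75, D=e−e_prev=-8.75; u=2·(-5.75)+1·(-2.75)+2·(-8.75)=-31.75; next y=2/5·3.75+1/4·(-31.75)=-6.4375
n=2: y=-6.4375, sp=-2, e=sp−y=4.4375; I=1.6875, D=e−e_prev=10.1875; u=2·4.4375+1·1.6875+2·10.1875=30.9375; next y=2/5·(-6.4375)+1/4·30.9375=5.159375
n=3: y=5.159375, sp=-2, e=sp−y=-7.159375; I=-5.471875, D=e−e_prev=-11.596875; u=2·(-7.159375)+1·(-5.471875)+2·(-11.596875)=-42.984375; next y=2/5·5.159375+1/4·(-42.984375)≈-8.682344
n=4: y≈-8.682344, sp=-2, e=sp−y≈6.682344; I≈1.210469, D=e−e_prev≈13.841719; u=2·6.682344+1·1.210469+2·13.841719≈42.258594; next y=2/5·(-8.682344)+1/4·42.258594≈7.091711
n=5: y≈7.091711, sp=-2, e=sp−y≈-9.091711; I≈-7.881242, D=e−e_prev≈-15.774055; u=2·(-9.091711)+1·(-7.881242)+2·(-15.774055)≈-57.612773; next y=2/5·7.091711+1/4·(-57.612773)≈-11.566509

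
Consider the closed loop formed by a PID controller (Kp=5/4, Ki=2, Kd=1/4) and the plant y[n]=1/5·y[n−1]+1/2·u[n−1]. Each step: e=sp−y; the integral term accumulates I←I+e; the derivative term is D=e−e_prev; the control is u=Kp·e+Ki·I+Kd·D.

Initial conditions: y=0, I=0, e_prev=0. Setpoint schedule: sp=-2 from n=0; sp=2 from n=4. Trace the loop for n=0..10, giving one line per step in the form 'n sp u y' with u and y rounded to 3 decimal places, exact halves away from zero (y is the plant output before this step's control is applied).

(exact arithmetic carried between steps; '≈' marks a value shown rounded to 6 d.p. or computed from one; I and e_prev carry over from the previous line; the table rounds u and y to 3 d.p., halves away from zero)
n=0: y=0, sp=-2, e=sp−y=-2; I=-2, D=e−e_prev=-2; u=5/4·(-2)+2·(-2)+1/4·(-2)=-7; next y=1/5·0+1/2·(-7)=-3.5
n=1: y=-3.5, sp=-2, e=sp−y=1.5; I=-0.5, D=e−e_prev=3.5; u=5/4·1.5+2·(-0.5)+1/4·3.5=1.75; next y=1/5·(-3.5)+1/2·1.75=0.175
n=2: y=0.175, sp=-2, e=sp−y=-2.175; I=-2.675, D=e−e_prev=-3.675; u=5/4·(-2.175)+2·(-2.675)+1/4·(-3.675)=-8.9875; next y=1/5·0.175+1/2·(-8.9875)=-4.45875
n=3: y=-4.45875, sp=-2, e=sp−y=2.45875; I=-0.21625, D=e−e_prev=4.63375; u=5/4·2.45875+2·(-0.21625)+1/4·4.63375=3.799375; next y=1/5·(-4.45875)+1/2·3.799375≈1.007938
n=4: y≈1.007938, sp=2, e=sp−y≈0.992063; I≈0.775813, D=e−e_prev≈-1.466688; u=5/4·0.992063+2·0.775813+1/4·(-1.466688)≈2.425031; next y=1/5·1.007938+1/2·2.425031≈1.414103
n=5: y≈1.414103, sp=2, e=sp−y≈0.585897; I≈1.361709, D=e−e_prev≈-0.406166; u=5/4·0.585897+2·1.361709+1/4·(-0.406166)≈3.354248; next y=1/5·1.414103+1/2·3.354248≈1.959945
n=6: y≈1.959945, sp=2, e=sp−y≈0.040055; I≈1.401765, D=e−e_prev≈-0.545842; u=5/4·0.040055+2·1.401765+1/4·(-0.545842)≈2.717138; next y=1/5·1.959945+1/2·2.717138≈1.750558
n=7: y≈1.750558, sp=2, e=sp−y≈0.249442; I≈1.651207, D=e−e_prev≈0.209387; u=5/4·0.249442+2·1.651207+1/4·0.209387≈3.666563; next y=1/5·1.750558+1/2·3.666563≈2.183393
n=8: y≈2.183393, sp=2, e=sp−y≈-0.183393; I≈1.467814, D=e−e_prev≈-0.432835; u=5/4·(-0.183393)+2·1.467814+1/4·(-0.432835)≈2.598177; next y=1/5·2.183393+1/2·2.598177≈1.735767
n=9: y≈1.735767, sp=2, e=sp−y≈0.264233; I≈1.732046, D=e−e_prev≈0.447626; u=5/4·0.264233+2·1.732046+1/4·0.447626≈3.906291; next y=1/5·1.735767+1/2·3.906291≈2.300299
n=10: y≈2.300299, sp=2, e=sp−y≈-0.300299; I≈1.431748, D=e−e_prev≈-0.564532; u=5/4·(-0.300299)+2·1.431748+1/4·(-0.564532)≈2.346989; next y=1/5·2.300299+1/2·2.346989≈1.633554

0 -2 -7.000 0.000
1 -2 1.750 -3.500
2 -2 -8.988 0.175
3 -2 3.799 -4.459
4 2 2.425 1.008
5 2 3.354 1.414
6 2 2.717 1.960
7 2 3.667 1.751
8 2 2.598 2.183
9 2 3.906 1.736
10 2 2.347 2.300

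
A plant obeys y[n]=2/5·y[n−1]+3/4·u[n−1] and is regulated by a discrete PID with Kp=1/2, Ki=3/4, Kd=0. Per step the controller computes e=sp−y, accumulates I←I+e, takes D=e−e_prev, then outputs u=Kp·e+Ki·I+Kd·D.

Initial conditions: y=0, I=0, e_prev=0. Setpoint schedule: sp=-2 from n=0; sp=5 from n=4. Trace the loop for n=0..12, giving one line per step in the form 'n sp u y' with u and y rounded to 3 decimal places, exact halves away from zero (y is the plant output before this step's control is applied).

0 -2 -2.500 0.000
1 -2 -1.656 -1.875
2 -2 -1.604 -1.992
3 -2 -1.600 -2.000
4 5 7.150 -2.000
5 5 4.197 4.563
6 5 4.012 4.973
7 5 4.001 4.998
8 5 4.000 5.000
9 5 4.000 5.000
10 5 4.000 5.000
11 5 4.000 5.000
12 5 4.000 5.000

(exact arithmetic carried between steps; '≈' marks a value shown rounded to 6 d.p. or computed from one; I and e_prev carry over from the previous line; the table rounds u and y to 3 d.p., halves away from zero)
n=0: y=0, sp=-2, e=sp−y=-2; I=-2, D=e−e_prev=-2; u=1/2·(-2)+3/4·(-2)+0·(-2)=-2.5; next y=2/5·0+3/4·(-2.5)=-1.875
n=1: y=-1.875, sp=-2, e=sp−y=-0.125; I=-2.125, D=e−e_prev=1.875; u=1/2·(-0.125)+3/4·(-2.125)+0·1.875=-1.65625; next y=2/5·(-1.875)+3/4·(-1.65625)≈-1.992188
n=2: y≈-1.992188, sp=-2, e=sp−y≈-0.007813; I≈-2.132813, D=e−e_prev≈0.117188; u=1/2·(-0.007813)+3/4·(-2.132813)+0·0.117188≈-1.603516; next y=2/5·(-1.992188)+3/4·(-1.603516)≈-1.999512
n=3: y≈-1.999512, sp=-2, e=sp−y≈-0.000488; I≈-2.133301, D=e−e_prev≈0.007324; u=1/2·(-0.000488)+3/4·(-2.133301)+0·0.007324≈-1.600220; next y=2/5·(-1.999512)+3/4·(-1.600220)≈-1.999969
n=4: y≈-1.999969, sp=5, e=sp−y≈6.999969; I≈4.866669, D=e−e_prev≈7.000458; u=1/2·6.999969+3/4·4.866669+0·7.000458≈7.149986; next y=2/5·(-1.999969)+3/4·7.149986≈4.562502
n=5: y≈4.562502, sp=5, e=sp−y≈0.437498; I≈5.304167, D=e−e_prev≈-6.562471; u=1/2·0.437498+3/4·5.304167+0·(-6.562471)≈4.196874; next y=2/5·4.562502+3/4·4.196874≈4.972656
n=6: y≈4.972656, sp=5, e=sp−y≈0.027344; I≈5.331510, D=e−e_prev≈-0.410154; u=1/2·0.027344+3/4·5.331510+0·(-0.410154)≈4.012305; next y=2/5·4.972656+3/4·4.012305≈4.998291
n=7: y≈4.998291, sp=5, e=sp−y≈0.001709; I≈5.333219, D=e−e_prev≈-0.025635; u=1/2·0.001709+3/4·5.333219+0·(-0.025635)≈4.000769; next y=2/5·4.998291+3/4·4.000769≈4.999893
n=8: y≈4.999893, sp=5, e=sp−y≈0.000107; I≈5.333326, D=e−e_prev≈-0.001602; u=1/2·0.000107+3/4·5.333326+0·(-0.001602)≈4.000048; next y=2/5·4.999893+3/4·4.000048≈4.999993
n=9: y≈4.999993, sp=5, e=sp−y≈0.000007; I≈5.333333, D=e−e_prev≈-0.000100; u=1/2·0.000007+3/4·5.333333+0·(-0.000100)≈4.000003; next y=2/5·4.999993+3/4·4.000003≈5.000000
n=10: y≈5.000000, sp=5, e=sp−y≈0.000000; I≈5.333333, D=e−e_prev≈-0.000006; u=1/2·0.000000+3/4·5.333333+0·(-0.000006)≈4.000000; next y=2/5·5.000000+3/4·4.000000≈5.000000
n=11: y≈5.000000, sp=5, e=sp−y≈0.000000; I≈5.333333, D=e−e_prev≈0.000000; u=1/2·0.000000+3/4·5.333333+0·0.000000≈4.000000; next y=2/5·5.000000+3/4·4.000000≈5.000000
n=12: y≈5.000000, sp=5, e=sp−y≈0.000000; I≈5.333333, D=e−e_prev≈0.000000; u=1/2·0.000000+3/4·5.333333+0·0.000000≈4.000000; next y=2/5·5.000000+3/4·4.000000≈5.000000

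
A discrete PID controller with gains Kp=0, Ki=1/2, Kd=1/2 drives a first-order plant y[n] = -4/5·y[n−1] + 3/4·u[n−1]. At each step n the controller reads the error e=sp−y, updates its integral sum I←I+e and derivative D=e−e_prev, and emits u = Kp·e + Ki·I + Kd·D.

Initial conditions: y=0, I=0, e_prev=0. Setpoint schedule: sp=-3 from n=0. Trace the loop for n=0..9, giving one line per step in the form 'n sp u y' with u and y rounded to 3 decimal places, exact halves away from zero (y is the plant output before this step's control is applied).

(exact arithmetic carried between steps; '≈' marks a value shown rounded to 6 d.p. or computed from one; I and e_prev carry over from the previous line; the table rounds u and y to 3 d.p., halves away from zero)
n=0: y=0, sp=-3, e=sp−y=-3; I=-3, D=e−e_prev=-3; u=0·(-3)+1/2·(-3)+1/2·(-3)=-3; next y=-4/5·0+3/4·(-3)=-2.25
n=1: y=-2.25, sp=-3, e=sp−y=-0.75; I=-3.75, D=e−e_prev=2.25; u=0·(-0.75)+1/2·(-3.75)+1/2·2.25=-0.75; next y=-4/5·(-2.25)+3/4·(-0.75)=1.2375
n=2: y=1.2375, sp=-3, e=sp−y=-4.2375; I=-7.9875, D=e−e_prev=-3.4875; u=0·(-4.2375)+1/2·(-7.9875)+1/2·(-3.4875)=-5.7375; next y=-4/5·1.2375+3/4·(-5.7375)=-5.293125
n=3: y=-5.293125, sp=-3, e=sp−y=2.293125; I=-5.694375, D=e−e_prev=6.530625; u=0·2.293125+1/2·(-5.694375)+1/2·6.530625=0.418125; next y=-4/5·(-5.293125)+3/4·0.418125≈4.548094
n=4: y≈4.548094, sp=-3, e=sp−y≈-7.548094; I≈-13.242469, D=e−e_prev≈-9.841219; u=0·(-7.548094)+1/2·(-13.242469)+1/2·(-9.841219)≈-11.541844; next y=-4/5·4.548094+3/4·(-11.541844)≈-12.294858
n=5: y≈-12.294858, sp=-3, e=sp−y≈9.294858; I≈-3.947611, D=e−e_prev≈16.842952; u=0·9.294858+1/2·(-3.947611)+1/2·16.842952≈6.447670; next y=-4/5·(-12.294858)+3/4·6.447670≈14.671639
n=6: y≈14.671639, sp=-3, e=sp−y≈-17.671639; I≈-21.619250, D=e−e_prev≈-26.966497; u=0·(-17.671639)+1/2·(-21.619250)+1/2·(-26.966497)≈-24.292873; next y=-4/5·14.671639+3/4·(-24.292873)≈-29.956966
n=7: y≈-29.956966, sp=-3, e=sp−y≈26.956966; I≈5.337716, D=e−e_prev≈44.628605; u=0·26.956966+1/2·5.337716+1/2·44.628605≈24.983161; next y=-4/5·(-29.956966)+3/4·24.983161≈42.702944
n=8: y≈42.702944, sp=-3, e=sp−y≈-45.702944; I≈-40.365227, D=e−e_prev≈-72.659910; u=0·(-45.702944)+1/2·(-40.365227)+1/2·(-72.659910)≈-56.512568; next y=-4/5·42.702944+3/4·(-56.512568)≈-76.546781
n=9: y≈-76.546781, sp=-3, e=sp−y≈73.546781; I≈33.181554, D=e−e_prev≈119.249725; u=0·73.546781+1/2·33.181554+1/2·119.249725≈76.215639; next y=-4/5·(-76.546781)+3/4·76.215639≈118.399154

0 -3 -3.000 0.000
1 -3 -0.750 -2.250
2 -3 -5.738 1.238
3 -3 0.418 -5.293
4 -3 -11.542 4.548
5 -3 6.448 -12.295
6 -3 -24.293 14.672
7 -3 24.983 -29.957
8 -3 -56.513 42.703
9 -3 76.216 -76.547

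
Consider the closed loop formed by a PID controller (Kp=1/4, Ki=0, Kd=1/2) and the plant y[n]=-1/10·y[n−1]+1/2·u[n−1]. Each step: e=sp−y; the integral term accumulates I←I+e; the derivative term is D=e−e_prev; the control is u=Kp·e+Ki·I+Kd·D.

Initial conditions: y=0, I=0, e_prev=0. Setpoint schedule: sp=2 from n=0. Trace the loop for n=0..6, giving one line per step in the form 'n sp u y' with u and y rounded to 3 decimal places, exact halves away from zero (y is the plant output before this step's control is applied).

0 2 1.500 0.000
1 2 -0.063 0.750
2 2 0.955 -0.106
3 2 0.081 0.488
4 2 0.750 -0.008
5 2 0.214 0.376
6 2 0.636 0.069

(exact arithmetic carried between steps; '≈' marks a value shown rounded to 6 d.p. or computed from one; I and e_prev carry over from the previous line; the table rounds u and y to 3 d.p., halves away from zero)
n=0: y=0, sp=2, e=sp−y=2; I=2, D=e−e_prev=2; u=1/4·2+0·2+1/2·2=1.5; next y=-1/10·0+1/2·1.5=0.75
n=1: y=0.75, sp=2, e=sp−y=1.25; I=3.25, D=e−e_prev=-0.75; u=1/4·1.25+0·3.25+1/2·(-0.75)=-0.0625; next y=-1/10·0.75+1/2·(-0.0625)=-0.10625
n=2: y=-0.10625, sp=2, e=sp−y=2.10625; I=5.35625, D=e−e_prev=0.85625; u=1/4·2.10625+0·5.35625+1/2·0.85625≈0.954688; next y=-1/10·(-0.10625)+1/2·0.954688≈0.487969
n=3: y≈0.487969, sp=2, e=sp−y≈1.512031; I≈6.868281, D=e−e_prev≈-0.594219; u=1/4·1.512031+0·6.868281+1/2·(-0.594219)≈0.080898; next y=-1/10·0.487969+1/2·0.080898≈-0.008348
n=4: y≈-0.008348, sp=2, e=sp−y≈2.008348; I≈8.876629, D=e−e_prev≈0.496316; u=1/4·2.008348+0·8.876629+1/2·0.496316≈0.750245; next y=-1/10·(-0.008348)+1/2·0.750245≈0.375957
n=5: y≈0.375957, sp=2, e=sp−y≈1.624043; I≈10.500672, D=e−e_prev≈-0.384305; u=1/4·1.624043+0·10.500672+1/2·(-0.384305)≈0.213858; next y=-1/10·0.375957+1/2·0.213858≈0.069333
n=6: y≈0.069333, sp=2, e=sp−y≈1.930667; I≈12.431338, D=e−e_prev≈0.306624; u=1/4·1.930667+0·12.431338+1/2·0.306624≈0.635979; next y=-1/10·0.069333+1/2·0.635979≈0.311056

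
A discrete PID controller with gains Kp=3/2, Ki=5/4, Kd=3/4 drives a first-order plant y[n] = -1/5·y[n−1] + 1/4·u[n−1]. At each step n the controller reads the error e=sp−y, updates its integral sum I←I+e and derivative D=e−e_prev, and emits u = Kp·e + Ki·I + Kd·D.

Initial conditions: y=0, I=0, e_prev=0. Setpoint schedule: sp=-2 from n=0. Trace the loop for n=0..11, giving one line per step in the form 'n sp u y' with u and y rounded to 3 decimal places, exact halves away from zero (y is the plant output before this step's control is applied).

0 -2 -7.000 0.000
1 -2 -1.875 -1.750
2 -2 -9.209 -0.119
3 -2 -2.778 -2.279
4 -2 -11.189 -0.239
5 -2 -3.073 -2.749
6 -2 -12.878 -0.218
7 -2 -2.856 -3.176
8 -2 -14.444 -0.079
9 -2 -2.215 -3.595
10 -2 -16.020 0.165
11 -2 -1.195 -4.038

(exact arithmetic carried between steps; '≈' marks a value shown rounded to 6 d.p. or computed from one; I and e_prev carry over from the previous line; the table rounds u and y to 3 d.p., halves away from zero)
n=0: y=0, sp=-2, e=sp−y=-2; I=-2, D=e−e_prev=-2; u=3/2·(-2)+5/4·(-2)+3/4·(-2)=-7; next y=-1/5·0+1/4·(-7)=-1.75
n=1: y=-1.75, sp=-2, e=sp−y=-0.25; I=-2.25, D=e−e_prev=1.75; u=3/2·(-0.25)+5/4·(-2.25)+3/4·1.75=-1.875; next y=-1/5·(-1.75)+1/4·(-1.875)=-0.11875
n=2: y=-0.11875, sp=-2, e=sp−y=-1.88125; I=-4.13125, D=e−e_prev=-1.63125; u=3/2·(-1.88125)+5/4·(-4.13125)+3/4·(-1.63125)=-9.209375; next y=-1/5·(-0.11875)+1/4·(-9.209375)≈-2.278594
n=3: y≈-2.278594, sp=-2, e=sp−y≈0.278594; I≈-3.852656, D=e−e_prev≈2.159844; u=3/2·0.278594+5/4·(-3.852656)+3/4·2.159844≈-2.778047; next y=-1/5·(-2.278594)+1/4·(-2.778047)≈-0.238793
n=4: y≈-0.238793, sp=-2, e=sp−y≈-1.761207; I≈-5.613863, D=e−e_prev≈-2.039801; u=3/2·(-1.761207)+5/4·(-5.613863)+3/4·(-2.039801)≈-11.188990; next y=-1/5·(-0.238793)+1/4·(-11.188990)≈-2.749489
n=5: y≈-2.749489, sp=-2, e=sp−y≈0.749489; I≈-4.864374, D=e−e_prev≈2.510696; u=3/2·0.749489+5/4·(-4.864374)+3/4·2.510696≈-3.073212; next y=-1/5·(-2.749489)+1/4·(-3.073212)≈-0.218405
n=6: y≈-0.218405, sp=-2, e=sp−y≈-1.781595; I≈-6.645969, D=e−e_prev≈-2.531084; u=3/2·(-1.781595)+5/4·(-6.645969)+3/4·(-2.531084)≈-12.878166; next y=-1/5·(-0.218405)+1/4·(-12.878166)≈-3.175860
n=7: y≈-3.175860, sp=-2, e=sp−y≈1.175860; I≈-5.470109, D=e−e_prev≈2.957455; u=3/2·1.175860+5/4·(-5.470109)+3/4·2.957455≈-2.855754; next y=-1/5·(-3.175860)+1/4·(-2.855754)≈-0.078766
n=8: y≈-0.078766, sp=-2, e=sp−y≈-1.921234; I≈-7.391342, D=e−e_prev≈-3.097094; u=3/2·(-1.921234)+5/4·(-7.391342)+3/4·(-3.097094)≈-14.443849; next y=-1/5·(-0.078766)+1/4·(-14.443849)≈-3.595209
n=9: y≈-3.595209, sp=-2, e=sp−y≈1.595209; I≈-5.796133, D=e−e_prev≈3.516443; u=3/2·1.595209+5/4·(-5.796133)+3/4·3.516443≈-2.215021; next y=-1/5·(-3.595209)+1/4·(-2.215021)≈0.165286
n=10: y≈0.165286, sp=-2, e=sp−y≈-2.165286; I≈-7.961420, D=e−e_prev≈-3.760495; u=3/2·(-2.165286)+5/4·(-7.961420)+3/4·(-3.760495)≈-16.020076; next y=-1/5·0.165286+1/4·(-16.020076)≈-4.038076
n=11: y≈-4.038076, sp=-2, e=sp−y≈2.038076; I≈-5.923343, D=e−e_prev≈4.203363; u=3/2·2.038076+5/4·(-5.923343)+3/4·4.203363≈-1.194543; next y=-1/5·(-4.038076)+1/4·(-1.194543)≈0.508980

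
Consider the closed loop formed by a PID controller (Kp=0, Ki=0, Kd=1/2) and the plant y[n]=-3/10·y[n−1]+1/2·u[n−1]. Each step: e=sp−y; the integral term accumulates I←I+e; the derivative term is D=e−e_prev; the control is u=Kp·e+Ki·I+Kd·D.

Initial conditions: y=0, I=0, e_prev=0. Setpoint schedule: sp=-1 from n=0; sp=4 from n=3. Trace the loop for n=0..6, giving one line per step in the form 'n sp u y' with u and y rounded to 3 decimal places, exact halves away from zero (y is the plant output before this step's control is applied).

(exact arithmetic carried between steps; '≈' marks a value shown rounded to 6 d.p. or computed from one; I and e_prev carry over from the previous line; the table rounds u and y to 3 d.p., halves away from zero)
n=0: y=0, sp=-1, e=sp−y=-1; I=-1, D=e−e_prev=-1; u=0·(-1)+0·(-1)+1/2·(-1)=-0.5; next y=-3/10·0+1/2·(-0.5)=-0.25
n=1: y=-0.25, sp=-1, e=sp−y=-0.75; I=-1.75, D=e−e_prev=0.25; u=0·(-0.75)+0·(-1.75)+1/2·0.25=0.125; next y=-3/10·(-0.25)+1/2·0.125=0.1375
n=2: y=0.1375, sp=-1, e=sp−y=-1.1375; I=-2.8875, D=e−e_prev=-0.3875; u=0·(-1.1375)+0·(-2.8875)+1/2·(-0.3875)=-0.19375; next y=-3/10·0.1375+1/2·(-0.19375)=-0.138125
n=3: y=-0.138125, sp=4, e=sp−y=4.138125; I=1.250625, D=e−e_prev=5.275625; u=0·4.138125+0·1.250625+1/2·5.275625≈2.637813; next y=-3/10·(-0.138125)+1/2·2.637813≈1.360344
n=4: y≈1.360344, sp=4, e=sp−y≈2.639656; I≈3.890281, D=e−e_prev≈-1.498469; u=0·2.639656+0·3.890281+1/2·(-1.498469)≈-0.749234; next y=-3/10·1.360344+1/2·(-0.749234)≈-0.782720
n=5: y≈-0.782720, sp=4, e=sp−y≈4.782720; I≈8.673002, D=e−e_prev≈2.143064; u=0·4.782720+0·8.673002+1/2·2.143064≈1.071532; next y=-3/10·(-0.782720)+1/2·1.071532≈0.770582
n=6: y≈0.770582, sp=4, e=sp−y≈3.229418; I≈11.902419, D=e−e_prev≈-1.553302; u=0·3.229418+0·11.902419+1/2·(-1.553302)≈-0.776651; next y=-3/10·0.770582+1/2·(-0.776651)≈-0.619500

0 -1 -0.500 0.000
1 -1 0.125 -0.250
2 -1 -0.194 0.138
3 4 2.638 -0.138
4 4 -0.749 1.360
5 4 1.072 -0.783
6 4 -0.777 0.771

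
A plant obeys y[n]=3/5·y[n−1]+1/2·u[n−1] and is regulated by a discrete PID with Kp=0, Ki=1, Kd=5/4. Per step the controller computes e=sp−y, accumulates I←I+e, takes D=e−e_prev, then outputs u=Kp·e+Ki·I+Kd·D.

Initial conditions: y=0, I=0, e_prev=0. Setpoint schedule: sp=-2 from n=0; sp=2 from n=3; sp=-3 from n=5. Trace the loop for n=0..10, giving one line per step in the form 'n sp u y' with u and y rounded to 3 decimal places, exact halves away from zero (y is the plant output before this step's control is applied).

0 -2 -4.500 0.000
1 -2 1.063 -2.250
2 -2 -4.720 -0.819
3 2 9.461 -2.851
4 2 -6.438 3.020
5 -3 -1.408 -1.407
6 -3 -1.967 -1.549
7 -3 -2.776 -1.913
8 -3 -2.917 -2.535
9 -3 -3.160 -2.980
10 -3 -2.862 -3.368

(exact arithmetic carried between steps; '≈' marks a value shown rounded to 6 d.p. or computed from one; I and e_prev carry over from the previous line; the table rounds u and y to 3 d.p., halves away from zero)
n=0: y=0, sp=-2, e=sp−y=-2; I=-2, D=e−e_prev=-2; u=0·(-2)+1·(-2)+5/4·(-2)=-4.5; next y=3/5·0+1/2·(-4.5)=-2.25
n=1: y=-2.25, sp=-2, e=sp−y=0.25; I=-1.75, D=e−e_prev=2.25; u=0·0.25+1·(-1.75)+5/4·2.25=1.0625; next y=3/5·(-2.25)+1/2·1.0625=-0.81875
n=2: y=-0.81875, sp=-2, e=sp−y=-1.18125; I=-2.93125, D=e−e_prev=-1.43125; u=0·(-1.18125)+1·(-2.93125)+5/4·(-1.43125)≈-4.720313; next y=3/5·(-0.81875)+1/2·(-4.720313)≈-2.851406
n=3: y≈-2.851406, sp=2, e=sp−y≈4.851406; I≈1.920156, D=e−e_prev≈6.032656; u=0·4.851406+1·1.920156+5/4·6.032656≈9.460977; next y=3/5·(-2.851406)+1/2·9.460977≈3.019645
n=4: y≈3.019645, sp=2, e=sp−y≈-1.019645; I≈0.900512, D=e−e_prev≈-5.871051; u=0·(-1.019645)+1·0.900512+5/4·(-5.871051)≈-6.438302; next y=3/5·3.019645+1/2·(-6.438302)≈-1.407364
n=5: y≈-1.407364, sp=-3, e=sp−y≈-1.592636; I≈-0.692124, D=e−e_prev≈-0.572991; u=0·(-1.592636)+1·(-0.692124)+5/4·(-0.572991)≈-1.408363; next y=3/5·(-1.407364)+1/2·(-1.408363)≈-1.548600
n=6: y≈-1.548600, sp=-3, e=sp−y≈-1.451400; I≈-2.143524, D=e−e_prev≈0.141236; u=0·(-1.451400)+1·(-2.143524)+5/4·0.141236≈-1.966979; next y=3/5·(-1.548600)+1/2·(-1.966979)≈-1.912650
n=7: y≈-1.912650, sp=-3, e=sp−y≈-1.087350; I≈-3.230874, D=e−e_prev≈0.364049; u=0·(-1.087350)+1·(-3.230874)+5/4·0.364049≈-2.775813; next y=3/5·(-1.912650)+1/2·(-2.775813)≈-2.535496
n=8: y≈-2.535496, sp=-3, e=sp−y≈-0.464504; I≈-3.695378, D=e−e_prev≈0.622846; u=0·(-0.464504)+1·(-3.695378)+5/4·0.622846≈-2.916820; next y=3/5·(-2.535496)+1/2·(-2.916820)≈-2.979708
n=9: y≈-2.979708, sp=-3, e=sp−y≈-0.020292; I≈-3.715671, D=e−e_prev≈0.444212; u=0·(-0.020292)+1·(-3.715671)+5/4·0.444212≈-3.160406; next y=3/5·(-2.979708)+1/2·(-3.160406)≈-3.368028
n=10: y≈-3.368028, sp=-3, e=sp−y≈0.368028; I≈-3.347643, D=e−e_prev≈0.388320; u=0·0.368028+1·(-3.347643)+5/4·0.388320≈-2.862243; next y=3/5·(-3.368028)+1/2·(-2.862243)≈-3.451938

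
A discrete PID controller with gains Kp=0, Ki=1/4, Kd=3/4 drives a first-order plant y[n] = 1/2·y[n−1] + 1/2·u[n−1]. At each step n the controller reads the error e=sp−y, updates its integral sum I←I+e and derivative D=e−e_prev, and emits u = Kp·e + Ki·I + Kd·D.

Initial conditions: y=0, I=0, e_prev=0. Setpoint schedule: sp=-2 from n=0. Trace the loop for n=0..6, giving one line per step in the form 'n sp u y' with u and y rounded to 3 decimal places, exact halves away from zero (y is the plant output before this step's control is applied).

(exact arithmetic carried between steps; '≈' marks a value shown rounded to 6 d.p. or computed from one; I and e_prev carry over from the previous line; the table rounds u and y to 3 d.p., halves away from zero)
n=0: y=0, sp=-2, e=sp−y=-2; I=-2, D=e−e_prev=-2; u=0·(-2)+1/4·(-2)+3/4·(-2)=-2; next y=1/2·0+1/2·(-2)=-1
n=1: y=-1, sp=-2, e=sp−y=-1; I=-3, D=e−e_prev=1; u=0·(-1)+1/4·(-3)+3/4·1=0; next y=1/2·(-1)+1/2·0=-0.5
n=2: y=-0.5, sp=-2, e=sp−y=-1.5; I=-4.5, D=e−e_prev=-0.5; u=0·(-1.5)+1/4·(-4.5)+3/4·(-0.5)=-1.5; next y=1/2·(-0.5)+1/2·(-1.5)=-1
n=3: y=-1, sp=-2, e=sp−y=-1; I=-5.5, D=e−e_prev=0.5; u=0·(-1)+1/4·(-5.5)+3/4·0.5=-1; next y=1/2·(-1)+1/2·(-1)=-1
n=4: y=-1, sp=-2, e=sp−y=-1; I=-6.5, D=e−e_prev=0; u=0·(-1)+1/4·(-6.5)+3/4·0=-1.625; next y=1/2·(-1)+1/2·(-1.625)=-1.3125
n=5: y=-1.3125, sp=-2, e=sp−y=-0.6875; I=-7.1875, D=e−e_prev=0.3125; u=0·(-0.6875)+1/4·(-7.1875)+3/4·0.3125=-1.5625; next y=1/2·(-1.3125)+1/2·(-1.5625)=-1.4375
n=6: y=-1.4375, sp=-2, e=sp−y=-0.5625; I=-7.75, D=e−e_prev=0.125; u=0·(-0.5625)+1/4·(-7.75)+3/4·0.125=-1.84375; next y=1/2·(-1.4375)+1/2·(-1.84375)=-1.640625

0 -2 -2.000 0.000
1 -2 0.000 -1.000
2 -2 -1.500 -0.500
3 -2 -1.000 -1.000
4 -2 -1.625 -1.000
5 -2 -1.563 -1.313
6 -2 -1.844 -1.438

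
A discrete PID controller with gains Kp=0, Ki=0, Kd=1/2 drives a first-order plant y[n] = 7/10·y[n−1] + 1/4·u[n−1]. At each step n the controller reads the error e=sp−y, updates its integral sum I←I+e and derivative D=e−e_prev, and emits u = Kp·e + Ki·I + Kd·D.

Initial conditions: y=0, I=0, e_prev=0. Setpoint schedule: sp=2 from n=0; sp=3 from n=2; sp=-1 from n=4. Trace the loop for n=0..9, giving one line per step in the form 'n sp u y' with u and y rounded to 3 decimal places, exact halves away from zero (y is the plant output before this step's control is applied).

(exact arithmetic carried between steps; '≈' marks a value shown rounded to 6 d.p. or computed from one; I and e_prev carry over from the previous line; the table rounds u and y to 3 d.p., halves away from zero)
n=0: y=0, sp=2, e=sp−y=2; I=2, D=e−e_prev=2; u=0·2+0·2+1/2·2=1; next y=7/10·0+1/4·1=0.25
n=1: y=0.25, sp=2, e=sp−y=1.75; I=3.75, D=e−e_prev=-0.25; u=0·1.75+0·3.75+1/2·(-0.25)=-0.125; next y=7/10·0.25+1/4·(-0.125)=0.14375
n=2: y=0.14375, sp=3, e=sp−y=2.85625; I=6.60625, D=e−e_prev=1.10625; u=0·2.85625+0·6.60625+1/2·1.10625=0.553125; next y=7/10·0.14375+1/4·0.553125≈0.238906
n=3: y≈0.238906, sp=3, e=sp−y≈2.761094; I≈9.367344, D=e−e_prev≈-0.095156; u=0·2.761094+0·9.367344+1/2·(-0.095156)≈-0.047578; next y=7/10·0.238906+1/4·(-0.047578)≈0.155340
n=4: y≈0.155340, sp=-1, e=sp−y≈-1.155340; I≈8.212004, D=e−e_prev≈-3.916434; u=0·(-1.155340)+0·8.212004+1/2·(-3.916434)≈-1.958217; next y=7/10·0.155340+1/4·(-1.958217)≈-0.380816
n=5: y≈-0.380816, sp=-1, e=sp−y≈-0.619184; I≈7.592820, D=e−e_prev≈0.536156; u=0·(-0.619184)+0·7.592820+1/2·0.536156≈0.268078; next y=7/10·(-0.380816)+1/4·0.268078≈-0.199552
n=6: y≈-0.199552, sp=-1, e=sp−y≈-0.800448; I≈6.792372, D=e−e_prev≈-0.181264; u=0·(-0.800448)+0·6.792372+1/2·(-0.181264)≈-0.090632; next y=7/10·(-0.199552)+1/4·(-0.090632)≈-0.162344
n=7: y≈-0.162344, sp=-1, e=sp−y≈-0.837656; I≈5.954716, D=e−e_prev≈-0.037208; u=0·(-0.837656)+0·5.954716+1/2·(-0.037208)≈-0.018604; next y=7/10·(-0.162344)+1/4·(-0.018604)≈-0.118292
n=8: y≈-0.118292, sp=-1, e=sp−y≈-0.881708; I≈5.073008, D=e−e_prev≈-0.044052; u=0·(-0.881708)+0·5.073008+1/2·(-0.044052)≈-0.022026; next y=7/10·(-0.118292)+1/4·(-0.022026)≈-0.088311
n=9: y≈-0.088311, sp=-1, e=sp−y≈-0.911689; I≈4.161319, D=e−e_prev≈-0.029981; u=0·(-0.911689)+0·4.161319+1/2·(-0.029981)≈-0.014991; next y=7/10·(-0.088311)+1/4·(-0.014991)≈-0.065565

0 2 1.000 0.000
1 2 -0.125 0.250
2 3 0.553 0.144
3 3 -0.048 0.239
4 -1 -1.958 0.155
5 -1 0.268 -0.381
6 -1 -0.091 -0.200
7 -1 -0.019 -0.162
8 -1 -0.022 -0.118
9 -1 -0.015 -0.088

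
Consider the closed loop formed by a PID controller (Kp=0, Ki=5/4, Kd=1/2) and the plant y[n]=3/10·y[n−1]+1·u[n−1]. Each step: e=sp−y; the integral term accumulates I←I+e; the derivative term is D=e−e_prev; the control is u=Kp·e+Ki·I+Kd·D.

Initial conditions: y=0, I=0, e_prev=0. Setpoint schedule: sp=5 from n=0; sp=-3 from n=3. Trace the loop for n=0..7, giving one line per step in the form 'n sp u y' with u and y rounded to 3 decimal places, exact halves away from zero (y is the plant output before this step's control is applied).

0 5 8.750 0.000
1 5 -2.813 8.750
2 5 12.516 -0.188
3 -3 -21.601 12.459
4 -3 22.463 -17.863
5 -3 -35.312 17.104
6 -3 39.789 -30.180
7 -3 -56.480 30.735

(exact arithmetic carried between steps; '≈' marks a value shown rounded to 6 d.p. or computed from one; I and e_prev carry over from the previous line; the table rounds u and y to 3 d.p., halves away from zero)
n=0: y=0, sp=5, e=sp−y=5; I=5, D=e−e_prev=5; u=0·5+5/4·5+1/2·5=8.75; next y=3/10·0+1·8.75=8.75
n=1: y=8.75, sp=5, e=sp−y=-3.75; I=1.25, D=e−e_prev=-8.75; u=0·(-3.75)+5/4·1.25+1/2·(-8.75)=-2.8125; next y=3/10·8.75+1·(-2.8125)=-0.1875
n=2: y=-0.1875, sp=5, e=sp−y=5.1875; I=6.4375, D=e−e_prev=8.9375; u=0·5.1875+5/4·6.4375+1/2·8.9375=12.515625; next y=3/10·(-0.1875)+1·12.515625=12.459375
n=3: y=12.459375, sp=-3, e=sp−y=-15.459375; I=-9.021875, D=e−e_prev=-20.646875; u=0·(-15.459375)+5/4·(-9.021875)+1/2·(-20.646875)≈-21.600781; next y=3/10·12.459375+1·(-21.600781)≈-17.862969
n=4: y≈-17.862969, sp=-3, e=sp−y≈14.862969; I≈5.841094, D=e−e_prev≈30.322344; u=0·14.862969+5/4·5.841094+1/2·30.322344≈22.462539; next y=3/10·(-17.862969)+1·22.462539≈17.103648
n=5: y≈17.103648, sp=-3, e=sp−y≈-20.103648; I≈-14.262555, D=e−e_prev≈-34.966617; u=0·(-20.103648)+5/4·(-14.262555)+1/2·(-34.966617)≈-35.311502; next y=3/10·17.103648+1·(-35.311502)≈-30.180407
n=6: y≈-30.180407, sp=-3, e=sp−y≈27.180407; I≈12.917853, D=e−e_prev≈47.284056; u=0·27.180407+5/4·12.917853+1/2·47.284056≈39.789344; next y=3/10·(-30.180407)+1·39.789344≈30.735222
n=7: y≈30.735222, sp=-3, e=sp−y≈-33.735222; I≈-20.817369, D=e−e_prev≈-60.915629; u=0·(-33.735222)+5/4·(-20.817369)+1/2·(-60.915629)≈-56.479526; next y=3/10·30.735222+1·(-56.479526)≈-47.258959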